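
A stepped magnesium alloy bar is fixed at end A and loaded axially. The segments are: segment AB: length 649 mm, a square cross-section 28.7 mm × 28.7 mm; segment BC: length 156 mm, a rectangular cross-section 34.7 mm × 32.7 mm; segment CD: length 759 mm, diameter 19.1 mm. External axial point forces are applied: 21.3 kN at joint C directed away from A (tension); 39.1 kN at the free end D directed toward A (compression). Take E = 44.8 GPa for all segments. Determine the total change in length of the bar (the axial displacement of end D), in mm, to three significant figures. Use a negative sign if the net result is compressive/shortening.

Internal axial forces (sectioning from the free end, tension +): N_CD = -39.1 kN, N_BC = -17.8 kN, N_AB = -17.8 kN.
A_AB = 823.7 mm².
A_BC = 1135 mm².
A_CD = 286.5 mm².
δ_AB = -17800·649/(823.7·44800) = -0.3131 mm
δ_BC = -17800·156/(1135·44800) = -0.05462 mm
δ_CD = -39100·759/(286.5·44800) = -2.312 mm
δ = Σδ_i = -2.68 mm.

-2.68 mm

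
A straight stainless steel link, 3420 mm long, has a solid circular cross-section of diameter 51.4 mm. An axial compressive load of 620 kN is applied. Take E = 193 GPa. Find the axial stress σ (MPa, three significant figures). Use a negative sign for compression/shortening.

A = 2075 mm².
σ = N/A = -620000/2075 = -298.8 MPa.

-299 MPa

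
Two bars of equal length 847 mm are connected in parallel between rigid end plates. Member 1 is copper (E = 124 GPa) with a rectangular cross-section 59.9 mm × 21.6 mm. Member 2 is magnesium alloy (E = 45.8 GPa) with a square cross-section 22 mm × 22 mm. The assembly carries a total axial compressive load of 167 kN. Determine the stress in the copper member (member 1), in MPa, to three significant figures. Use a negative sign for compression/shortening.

A_1 = 1294 mm².
A_2 = 484 mm².
Equal strain + equilibrium ⇒ each member carries load in proportion to AE: A₁E₁ = 160400000 N, A₂E₂ = 22170000 N, ΣAE = 182600000 N.
σ₁ = P·E₁/ΣAE = -167000·124000/182600000 = -113.4 MPa.

-113 MPa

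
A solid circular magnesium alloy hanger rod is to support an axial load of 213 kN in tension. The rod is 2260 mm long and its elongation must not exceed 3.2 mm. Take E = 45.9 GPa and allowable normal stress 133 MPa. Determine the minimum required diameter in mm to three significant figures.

64.6 mm

Required area A ≥ P/σ_allow = 213000/133 = 1602 mm².
For a solid circular section, d ≥ √(4A/π) = 45.16 mm.
Elongation limit: A ≥ PL/(Eδ_allow) = 213000·2260/(45900·3.2) = 3277 mm² ⇒ d ≥ 64.6 mm.
The elongation limit governs.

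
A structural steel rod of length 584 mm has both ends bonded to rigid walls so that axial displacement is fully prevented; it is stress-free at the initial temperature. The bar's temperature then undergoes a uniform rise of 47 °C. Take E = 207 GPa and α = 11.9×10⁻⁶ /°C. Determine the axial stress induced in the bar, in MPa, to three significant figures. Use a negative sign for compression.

-116 MPa

Free thermal expansion αLΔT = 11.9e-6 · 584 · 47 = 0.3266 mm.
The walls impose strain ε = −(0.3266)/584 = -5.5930e-04; σ = Eε = 207000 · -5.5930e-04 = -115.8 MPa.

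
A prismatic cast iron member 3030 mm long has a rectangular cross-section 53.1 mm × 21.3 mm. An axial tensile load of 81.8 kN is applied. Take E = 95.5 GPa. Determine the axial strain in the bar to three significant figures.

7.57e-04

A = 1131 mm².
σ = N/A = 72.32 MPa; ε = σ/E = 72.32/95500 = 7.573e-04.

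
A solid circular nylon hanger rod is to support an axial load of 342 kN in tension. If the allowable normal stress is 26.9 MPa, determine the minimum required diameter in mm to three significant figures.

Required area A ≥ P/σ_allow = 342000/26.9 = 12710 mm².
For a solid circular section, d ≥ √(4A/π) = 127.2 mm.

127 mm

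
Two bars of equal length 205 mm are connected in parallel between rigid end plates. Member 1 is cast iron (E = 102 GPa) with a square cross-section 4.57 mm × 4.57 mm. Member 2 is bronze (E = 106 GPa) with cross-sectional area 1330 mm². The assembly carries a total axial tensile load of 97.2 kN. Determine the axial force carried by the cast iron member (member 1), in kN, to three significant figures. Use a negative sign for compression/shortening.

1.45 kN

A_1 = 20.88 mm².
Equal strain + equilibrium ⇒ each member carries load in proportion to AE: A₁E₁ = 2130000 N, A₂E₂ = 141000000 N, ΣAE = 143100000 N.
F₁ = P·A₁E₁/ΣAE = 97200·2130000/143100000 = 1447 N.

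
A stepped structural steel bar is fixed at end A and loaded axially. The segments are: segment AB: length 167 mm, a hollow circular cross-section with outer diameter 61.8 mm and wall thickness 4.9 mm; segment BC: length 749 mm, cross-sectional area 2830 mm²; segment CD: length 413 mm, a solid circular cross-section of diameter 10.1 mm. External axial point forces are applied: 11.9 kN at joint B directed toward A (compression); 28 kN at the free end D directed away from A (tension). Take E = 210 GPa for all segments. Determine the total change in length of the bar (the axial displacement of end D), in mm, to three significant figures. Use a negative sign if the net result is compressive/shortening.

Internal axial forces (sectioning from the free end, tension +): N_CD = 28 kN, N_BC = 28 kN, N_AB = 16.1 kN.
A_AB = 875.9 mm².
A_CD = 80.12 mm².
δ_AB = 16100·167/(875.9·210000) = 0.01462 mm
δ_BC = 28000·749/(2830·210000) = 0.03529 mm
δ_CD = 28000·413/(80.12·210000) = 0.6873 mm
δ = Σδ_i = 0.7372 mm.

0.737 mm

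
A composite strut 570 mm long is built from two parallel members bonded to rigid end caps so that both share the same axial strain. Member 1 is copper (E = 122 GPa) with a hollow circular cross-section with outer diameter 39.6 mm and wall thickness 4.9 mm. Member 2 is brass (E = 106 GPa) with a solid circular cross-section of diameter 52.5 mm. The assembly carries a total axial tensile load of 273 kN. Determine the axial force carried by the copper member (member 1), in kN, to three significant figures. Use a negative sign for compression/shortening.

60.4 kN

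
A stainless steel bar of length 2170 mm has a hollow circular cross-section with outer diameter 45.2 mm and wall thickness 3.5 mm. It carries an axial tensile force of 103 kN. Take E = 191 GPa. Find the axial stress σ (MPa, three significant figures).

A = 458.5 mm².
σ = N/A = 103000/458.5 = 224.6 MPa.

225 MPa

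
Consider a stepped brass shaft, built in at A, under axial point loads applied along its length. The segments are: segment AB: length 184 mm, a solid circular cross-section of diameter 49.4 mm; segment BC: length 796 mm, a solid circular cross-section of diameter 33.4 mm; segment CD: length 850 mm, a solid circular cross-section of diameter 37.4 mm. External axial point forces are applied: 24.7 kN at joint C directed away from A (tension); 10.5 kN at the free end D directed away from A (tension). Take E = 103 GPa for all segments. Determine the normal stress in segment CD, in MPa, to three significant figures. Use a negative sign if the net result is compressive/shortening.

9.56 MPa

Internal axial forces (sectioning from the free end, tension +): N_CD = 10.5 kN, N_BC = 35.2 kN, N_AB = 35.2 kN.
A_CD = 1099 mm².
σ_CD = N_CD/A_CD = 10500/1099 = 9.558 MPa.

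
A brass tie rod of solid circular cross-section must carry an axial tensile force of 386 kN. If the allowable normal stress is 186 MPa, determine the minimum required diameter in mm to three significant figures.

51.4 mm

Required area A ≥ P/σ_allow = 386000/186 = 2075 mm².
For a solid circular section, d ≥ √(4A/π) = 51.4 mm.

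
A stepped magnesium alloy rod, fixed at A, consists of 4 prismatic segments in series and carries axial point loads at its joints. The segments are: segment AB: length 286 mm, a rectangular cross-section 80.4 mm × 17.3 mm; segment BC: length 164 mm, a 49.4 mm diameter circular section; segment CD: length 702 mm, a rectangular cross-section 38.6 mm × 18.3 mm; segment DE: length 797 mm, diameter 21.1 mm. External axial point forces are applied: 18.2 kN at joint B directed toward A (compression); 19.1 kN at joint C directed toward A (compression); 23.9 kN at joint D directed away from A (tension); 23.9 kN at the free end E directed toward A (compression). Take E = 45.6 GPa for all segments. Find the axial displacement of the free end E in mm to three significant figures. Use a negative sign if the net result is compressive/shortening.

-1.40 mm

Internal axial forces (sectioning from the free end, tension +): N_DE = -23.9 kN, N_CD = 0 kN, N_BC = -19.1 kN, N_AB = -37.3 kN.
A_AB = 1391 mm².
A_BC = 1917 mm².
A_CD = 706.4 mm².
A_DE = 349.7 mm².
δ_AB = -37300·286/(1391·45600) = -0.1682 mm
δ_BC = -19100·164/(1917·45600) = -0.03584 mm
δ_CD = 0·702/(706.4·45600) = 0 mm
δ_DE = -23900·797/(349.7·45600) = -1.195 mm
δ = Σδ_i = -1.399 mm.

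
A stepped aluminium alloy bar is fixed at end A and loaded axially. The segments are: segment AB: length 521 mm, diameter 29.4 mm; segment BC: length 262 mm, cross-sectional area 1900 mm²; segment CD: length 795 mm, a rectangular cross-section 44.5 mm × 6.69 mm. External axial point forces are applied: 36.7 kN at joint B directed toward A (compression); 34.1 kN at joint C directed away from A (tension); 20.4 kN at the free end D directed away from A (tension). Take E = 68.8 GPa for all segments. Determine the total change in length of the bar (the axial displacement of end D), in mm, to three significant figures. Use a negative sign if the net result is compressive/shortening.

Internal axial forces (sectioning from the free end, tension +): N_CD = 20.4 kN, N_BC = 54.5 kN, N_AB = 17.8 kN.
A_AB = 678.9 mm².
A_CD = 297.7 mm².
δ_AB = 17800·521/(678.9·68800) = 0.1986 mm
δ_BC = 54500·262/(1900·68800) = 0.1092 mm
δ_CD = 20400·795/(297.7·68800) = 0.7918 mm
δ = Σδ_i = 1.1 mm.

1.10 mm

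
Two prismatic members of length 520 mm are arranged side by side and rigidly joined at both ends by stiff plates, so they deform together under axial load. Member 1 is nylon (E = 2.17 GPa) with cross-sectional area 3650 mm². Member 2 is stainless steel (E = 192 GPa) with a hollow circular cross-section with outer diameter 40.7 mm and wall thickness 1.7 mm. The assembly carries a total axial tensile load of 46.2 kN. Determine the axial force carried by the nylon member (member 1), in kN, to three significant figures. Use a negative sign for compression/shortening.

7.64 kN

A_2 = 208.3 mm².
Equal strain + equilibrium ⇒ each member carries load in proportion to AE: A₁E₁ = 7920000 N, A₂E₂ = 39990000 N, ΣAE = 47910000 N.
F₁ = P·A₁E₁/ΣAE = 46200·7920000/47910000 = 7638 N.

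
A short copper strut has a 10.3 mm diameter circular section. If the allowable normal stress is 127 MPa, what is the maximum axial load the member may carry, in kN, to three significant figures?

10.6 kN

A = 83.32 mm².
P_max = σ_allow · A = 127 · 83.32 = 10580 N = 10.58 kN.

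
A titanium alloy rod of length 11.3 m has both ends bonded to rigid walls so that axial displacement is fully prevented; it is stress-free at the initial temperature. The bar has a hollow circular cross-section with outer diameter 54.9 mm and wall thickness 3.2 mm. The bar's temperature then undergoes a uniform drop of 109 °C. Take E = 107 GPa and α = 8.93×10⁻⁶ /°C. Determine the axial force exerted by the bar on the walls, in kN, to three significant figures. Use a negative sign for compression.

Free thermal expansion αLΔT = 8.93e-6 · 11300 · -109 = -11 mm.
The walls impose strain ε = −(-11)/11300 = 9.7337e-04; σ = Eε = 107000 · 9.7337e-04 = 104.2 MPa.
Wall reaction R = σ·A = 104.2·519.7 = 54130 N = 54.13 kN.

54.1 kN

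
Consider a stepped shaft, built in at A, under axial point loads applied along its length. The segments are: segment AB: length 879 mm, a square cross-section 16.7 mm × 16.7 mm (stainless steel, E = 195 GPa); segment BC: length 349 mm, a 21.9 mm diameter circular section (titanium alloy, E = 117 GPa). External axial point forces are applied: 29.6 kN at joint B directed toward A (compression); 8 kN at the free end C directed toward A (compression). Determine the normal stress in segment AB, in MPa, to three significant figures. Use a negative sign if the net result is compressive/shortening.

-135 MPa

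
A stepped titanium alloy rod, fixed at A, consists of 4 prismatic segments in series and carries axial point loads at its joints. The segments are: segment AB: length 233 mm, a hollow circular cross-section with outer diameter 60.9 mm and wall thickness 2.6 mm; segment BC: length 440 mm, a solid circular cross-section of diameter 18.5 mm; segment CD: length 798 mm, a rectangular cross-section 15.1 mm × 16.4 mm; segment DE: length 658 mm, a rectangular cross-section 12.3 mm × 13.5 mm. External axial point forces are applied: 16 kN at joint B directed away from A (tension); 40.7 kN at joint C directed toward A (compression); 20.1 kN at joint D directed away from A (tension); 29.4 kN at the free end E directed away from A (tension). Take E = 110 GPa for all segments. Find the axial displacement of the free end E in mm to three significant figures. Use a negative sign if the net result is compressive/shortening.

Internal axial forces (sectioning from the free end, tension +): N_DE = 29.4 kN, N_CD = 49.5 kN, N_BC = 8.8 kN, N_AB = 24.8 kN.
A_AB = 476.2 mm².
A_BC = 268.8 mm².
A_CD = 247.6 mm².
A_DE = 166.1 mm².
δ_AB = 24800·233/(476.2·110000) = 0.1103 mm
δ_BC = 8800·440/(268.8·110000) = 0.131 mm
δ_CD = 49500·798/(247.6·110000) = 1.45 mm
δ_DE = 29400·658/(166.1·110000) = 1.059 mm
δ = Σδ_i = 2.75 mm.

2.75 mm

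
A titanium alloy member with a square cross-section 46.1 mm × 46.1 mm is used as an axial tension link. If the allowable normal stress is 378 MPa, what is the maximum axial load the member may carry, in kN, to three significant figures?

803 kN

A = 2125 mm².
P_max = σ_allow · A = 378 · 2125 = 803300 N = 803.3 kN.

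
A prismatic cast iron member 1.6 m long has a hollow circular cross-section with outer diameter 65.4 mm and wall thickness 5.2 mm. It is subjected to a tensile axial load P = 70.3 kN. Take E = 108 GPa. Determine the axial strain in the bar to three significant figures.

6.62e-04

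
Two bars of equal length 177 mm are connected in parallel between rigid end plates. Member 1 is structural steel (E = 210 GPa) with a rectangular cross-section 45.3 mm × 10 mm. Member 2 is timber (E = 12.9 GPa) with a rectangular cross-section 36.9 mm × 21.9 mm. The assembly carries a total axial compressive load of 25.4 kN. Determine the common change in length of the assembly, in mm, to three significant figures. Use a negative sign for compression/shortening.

-0.0426 mm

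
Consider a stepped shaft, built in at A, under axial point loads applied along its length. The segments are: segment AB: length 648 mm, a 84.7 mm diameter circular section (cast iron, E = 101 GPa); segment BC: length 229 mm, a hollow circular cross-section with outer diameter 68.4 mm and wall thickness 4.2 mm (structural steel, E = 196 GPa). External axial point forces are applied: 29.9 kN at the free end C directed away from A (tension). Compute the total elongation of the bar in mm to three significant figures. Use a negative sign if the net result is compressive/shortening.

0.0753 mm

Internal axial forces (sectioning from the free end, tension +): N_BC = 29.9 kN, N_AB = 29.9 kN.
A_AB = 5635 mm².
A_BC = 847.1 mm².
δ_AB = 29900·648/(5635·101000) = 0.03405 mm
δ_BC = 29900·229/(847.1·196000) = 0.04124 mm
δ = Σδ_i = 0.07529 mm.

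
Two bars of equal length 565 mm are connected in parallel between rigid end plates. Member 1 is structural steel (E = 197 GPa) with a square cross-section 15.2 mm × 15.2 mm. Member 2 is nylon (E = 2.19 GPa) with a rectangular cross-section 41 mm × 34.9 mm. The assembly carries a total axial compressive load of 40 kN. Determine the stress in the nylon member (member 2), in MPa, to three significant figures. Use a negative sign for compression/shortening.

-1.80 MPa

A_1 = 231 mm².
A_2 = 1431 mm².
Equal strain + equilibrium ⇒ each member carries load in proportion to AE: A₁E₁ = 45510000 N, A₂E₂ = 3134000 N, ΣAE = 48650000 N.
σ₂ = P·E₂/ΣAE = -40000·2190/48650000 = -1.801 MPa.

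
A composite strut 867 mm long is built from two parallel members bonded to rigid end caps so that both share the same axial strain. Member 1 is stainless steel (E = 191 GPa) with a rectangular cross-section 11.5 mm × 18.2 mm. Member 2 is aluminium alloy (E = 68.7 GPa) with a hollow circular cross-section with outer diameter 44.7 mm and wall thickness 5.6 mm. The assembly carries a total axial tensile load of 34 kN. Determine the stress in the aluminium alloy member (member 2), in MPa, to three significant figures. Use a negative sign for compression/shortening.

26.8 MPa

A_1 = 209.3 mm².
A_2 = 687.9 mm².
Equal strain + equilibrium ⇒ each member carries load in proportion to AE: A₁E₁ = 39980000 N, A₂E₂ = 47260000 N, ΣAE = 87230000 N.
σ₂ = P·E₂/ΣAE = 34000·68700/87230000 = 26.78 MPa.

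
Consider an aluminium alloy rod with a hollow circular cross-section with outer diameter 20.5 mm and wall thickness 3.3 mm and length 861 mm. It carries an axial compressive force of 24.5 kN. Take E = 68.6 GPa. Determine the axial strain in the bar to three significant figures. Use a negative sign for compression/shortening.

A = 178.3 mm².
σ = N/A = -137.4 MPa; ε = σ/E = -137.4/68600 = -2.003e-03.

-0.00200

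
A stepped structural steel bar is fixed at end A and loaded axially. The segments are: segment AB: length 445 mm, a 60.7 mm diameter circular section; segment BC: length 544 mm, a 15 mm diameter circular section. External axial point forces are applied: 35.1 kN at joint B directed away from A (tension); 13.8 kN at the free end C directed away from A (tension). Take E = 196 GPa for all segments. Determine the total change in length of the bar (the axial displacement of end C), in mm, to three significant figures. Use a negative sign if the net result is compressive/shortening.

Internal axial forces (sectioning from the free end, tension +): N_BC = 13.8 kN, N_AB = 48.9 kN.
A_AB = 2894 mm².
A_BC = 176.7 mm².
δ_AB = 48900·445/(2894·196000) = 0.03837 mm
δ_BC = 13800·544/(176.7·196000) = 0.2167 mm
δ = Σδ_i = 0.2551 mm.

0.255 mm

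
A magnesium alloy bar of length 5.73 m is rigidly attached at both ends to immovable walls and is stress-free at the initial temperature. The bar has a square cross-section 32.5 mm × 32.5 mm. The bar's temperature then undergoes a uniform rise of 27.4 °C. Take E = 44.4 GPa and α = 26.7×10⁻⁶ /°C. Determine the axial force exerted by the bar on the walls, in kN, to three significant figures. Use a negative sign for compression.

Free thermal expansion αLΔT = 26.7e-6 · 5730 · 27.4 = 4.192 mm.
The walls impose strain ε = −(4.192)/5730 = -7.3158e-04; σ = Eε = 44400 · -7.3158e-04 = -32.48 MPa.
Wall reaction R = σ·A = -32.48·1056 = -34310 N = -34.31 kN.

-34.3 kN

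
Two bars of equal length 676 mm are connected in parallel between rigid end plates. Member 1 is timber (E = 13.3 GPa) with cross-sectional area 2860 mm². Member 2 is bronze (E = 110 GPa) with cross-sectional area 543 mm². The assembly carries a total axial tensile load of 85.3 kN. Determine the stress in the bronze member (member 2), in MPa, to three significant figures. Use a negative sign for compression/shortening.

Equal strain + equilibrium ⇒ each member carries load in proportion to AE: A₁E₁ = 38040000 N, A₂E₂ = 59730000 N, ΣAE = 97770000 N.
σ₂ = P·E₂/ΣAE = 85300·110000/97770000 = 95.97 MPa.

96.0 MPa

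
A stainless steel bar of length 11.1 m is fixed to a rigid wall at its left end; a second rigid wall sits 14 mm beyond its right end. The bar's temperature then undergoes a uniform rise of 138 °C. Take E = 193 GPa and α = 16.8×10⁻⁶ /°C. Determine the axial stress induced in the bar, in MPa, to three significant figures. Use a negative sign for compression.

-204 MPa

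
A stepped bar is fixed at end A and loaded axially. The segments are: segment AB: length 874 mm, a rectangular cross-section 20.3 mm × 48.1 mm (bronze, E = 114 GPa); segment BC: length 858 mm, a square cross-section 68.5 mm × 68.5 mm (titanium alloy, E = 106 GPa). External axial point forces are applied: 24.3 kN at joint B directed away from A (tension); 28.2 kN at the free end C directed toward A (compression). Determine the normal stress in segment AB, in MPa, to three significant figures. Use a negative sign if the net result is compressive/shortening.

Internal axial forces (sectioning from the free end, tension +): N_BC = -28.2 kN, N_AB = -3.9 kN.
A_AB = 976.4 mm².
σ_AB = N_AB/A_AB = -3900/976.4 = -3.994 MPa.

-3.99 MPa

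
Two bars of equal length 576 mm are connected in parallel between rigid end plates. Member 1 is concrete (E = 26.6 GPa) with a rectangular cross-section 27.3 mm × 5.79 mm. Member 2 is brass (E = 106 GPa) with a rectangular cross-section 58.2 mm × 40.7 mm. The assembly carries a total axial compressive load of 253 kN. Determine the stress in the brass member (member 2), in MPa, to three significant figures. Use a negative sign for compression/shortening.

-105 MPa

A_1 = 158.1 mm².
A_2 = 2369 mm².
Equal strain + equilibrium ⇒ each member carries load in proportion to AE: A₁E₁ = 4205000 N, A₂E₂ = 251100000 N, ΣAE = 255300000 N.
σ₂ = P·E₂/ΣAE = -253000·106000/255300000 = -105 MPa.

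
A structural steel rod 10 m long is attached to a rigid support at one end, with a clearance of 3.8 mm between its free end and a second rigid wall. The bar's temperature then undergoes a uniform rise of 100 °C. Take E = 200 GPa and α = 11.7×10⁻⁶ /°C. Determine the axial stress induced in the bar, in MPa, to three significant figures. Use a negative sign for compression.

-158 MPa

Free thermal expansion αLΔT = 11.7e-6 · 10000 · 100 = 11.7 mm.
The walls engage after the gap closes; constrained expansion = 11.7 − 3.8 = 7.9 mm.
The walls impose strain ε = −(7.9)/10000 = -7.9000e-04; σ = Eε = 200000 · -7.9000e-04 = -158 MPa.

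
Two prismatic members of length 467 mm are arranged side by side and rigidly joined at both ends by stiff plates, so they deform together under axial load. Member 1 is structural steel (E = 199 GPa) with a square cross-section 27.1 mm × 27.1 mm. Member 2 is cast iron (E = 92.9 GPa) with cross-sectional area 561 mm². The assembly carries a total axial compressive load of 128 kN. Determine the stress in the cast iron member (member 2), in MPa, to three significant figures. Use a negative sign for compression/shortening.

A_1 = 734.4 mm².
Equal strain + equilibrium ⇒ each member carries load in proportion to AE: A₁E₁ = 146100000 N, A₂E₂ = 52120000 N, ΣAE = 198300000 N.
σ₂ = P·E₂/ΣAE = -128000·92900/198300000 = -59.98 MPa.

-60.0 MPa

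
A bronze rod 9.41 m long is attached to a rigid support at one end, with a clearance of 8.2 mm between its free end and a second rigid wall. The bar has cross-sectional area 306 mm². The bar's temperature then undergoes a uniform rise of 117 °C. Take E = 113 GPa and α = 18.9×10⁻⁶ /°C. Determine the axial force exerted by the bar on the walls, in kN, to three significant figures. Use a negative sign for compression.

-46.3 kN

Free thermal expansion αLΔT = 18.9e-6 · 9410 · 117 = 20.81 mm.
The walls engage after the gap closes; constrained expansion = 20.81 − 8.2 = 12.61 mm.
The walls impose strain ε = −(12.61)/9410 = -1.3399e-03; σ = Eε = 113000 · -1.3399e-03 = -151.4 MPa.
Wall reaction R = σ·A = -151.4·306 = -46330 N = -46.33 kN.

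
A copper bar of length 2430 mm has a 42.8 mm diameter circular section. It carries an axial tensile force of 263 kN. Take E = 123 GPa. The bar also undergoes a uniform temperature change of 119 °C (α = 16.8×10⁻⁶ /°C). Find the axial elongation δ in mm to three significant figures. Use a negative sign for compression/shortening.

A = 1439 mm².
δ_mech = NL/(AE) = 263000·2430/(1439·123000) = 3.611 mm.
δ_thermal = αLΔT = 16.8e-6·2430·119 = 4.858 mm.
δ = δ_mech + δ_thermal = 8.469 mm.

8.47 mm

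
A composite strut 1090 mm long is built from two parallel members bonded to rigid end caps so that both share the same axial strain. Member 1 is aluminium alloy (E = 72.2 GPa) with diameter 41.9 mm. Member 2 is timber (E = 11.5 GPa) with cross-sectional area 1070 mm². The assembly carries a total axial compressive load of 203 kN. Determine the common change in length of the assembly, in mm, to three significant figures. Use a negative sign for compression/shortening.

A_1 = 1379 mm².
Equal strain + equilibrium ⇒ each member carries load in proportion to AE: A₁E₁ = 99550000 N, A₂E₂ = 12300000 N, ΣAE = 111900000 N.
δ = PL/ΣAE = -203000·1090/111900000 = -1.978 mm.

-1.98 mm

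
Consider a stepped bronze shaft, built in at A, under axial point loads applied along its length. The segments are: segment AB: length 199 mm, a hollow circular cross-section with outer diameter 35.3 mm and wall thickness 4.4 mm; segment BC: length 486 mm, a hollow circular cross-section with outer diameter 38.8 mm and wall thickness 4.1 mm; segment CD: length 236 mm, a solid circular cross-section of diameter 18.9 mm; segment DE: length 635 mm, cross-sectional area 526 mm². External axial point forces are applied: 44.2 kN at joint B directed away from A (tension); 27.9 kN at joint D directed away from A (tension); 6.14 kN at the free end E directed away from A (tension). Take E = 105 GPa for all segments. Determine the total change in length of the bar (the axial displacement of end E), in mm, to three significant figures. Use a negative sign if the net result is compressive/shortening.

1.04 mm

Internal axial forces (sectioning from the free end, tension +): N_DE = 6.14 kN, N_CD = 34.04 kN, N_BC = 34.04 kN, N_AB = 78.24 kN.
A_AB = 427.1 mm².
A_BC = 447 mm².
A_CD = 280.6 mm².
δ_AB = 78240·199/(427.1·105000) = 0.3472 mm
δ_BC = 34040·486/(447·105000) = 0.3525 mm
δ_CD = 34040·236/(280.6·105000) = 0.2727 mm
δ_DE = 6140·635/(526·105000) = 0.07059 mm
δ = Σδ_i = 1.043 mm.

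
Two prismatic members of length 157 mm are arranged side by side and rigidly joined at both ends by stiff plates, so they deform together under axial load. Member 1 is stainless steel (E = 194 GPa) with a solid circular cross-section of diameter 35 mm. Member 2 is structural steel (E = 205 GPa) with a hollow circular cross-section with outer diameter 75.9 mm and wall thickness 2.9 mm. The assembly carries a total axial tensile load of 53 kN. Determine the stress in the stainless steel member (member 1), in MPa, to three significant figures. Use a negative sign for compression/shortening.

31.8 MPa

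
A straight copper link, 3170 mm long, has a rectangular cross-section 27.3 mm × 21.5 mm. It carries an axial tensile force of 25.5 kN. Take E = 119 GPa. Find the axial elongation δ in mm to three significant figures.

1.16 mm

A = 587 mm².
δ_mech = NL/(AE) = 25500·3170/(587·119000) = 1.157 mm.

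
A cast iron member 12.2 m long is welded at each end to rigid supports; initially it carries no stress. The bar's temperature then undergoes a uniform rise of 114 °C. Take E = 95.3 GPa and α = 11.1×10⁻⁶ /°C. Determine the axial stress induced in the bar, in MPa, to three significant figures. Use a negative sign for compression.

Free thermal expansion αLΔT = 11.1e-6 · 12200 · 114 = 15.44 mm.
The walls impose strain ε = −(15.44)/12200 = -1.2654e-03; σ = Eε = 95300 · -1.2654e-03 = -120.6 MPa.

-121 MPa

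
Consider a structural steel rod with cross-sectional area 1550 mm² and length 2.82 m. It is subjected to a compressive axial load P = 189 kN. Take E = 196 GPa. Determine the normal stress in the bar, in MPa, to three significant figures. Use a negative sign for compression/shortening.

-122 MPa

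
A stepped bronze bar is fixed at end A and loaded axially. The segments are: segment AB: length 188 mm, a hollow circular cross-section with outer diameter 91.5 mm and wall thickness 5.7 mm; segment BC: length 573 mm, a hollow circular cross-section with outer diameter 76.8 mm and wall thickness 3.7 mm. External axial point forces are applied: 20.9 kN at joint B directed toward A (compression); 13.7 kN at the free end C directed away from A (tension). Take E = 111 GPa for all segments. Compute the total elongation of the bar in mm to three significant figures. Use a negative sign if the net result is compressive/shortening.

0.0753 mm

Internal axial forces (sectioning from the free end, tension +): N_BC = 13.7 kN, N_AB = -7.2 kN.
A_AB = 1536 mm².
A_BC = 849.7 mm².
δ_AB = -7200·188/(1536·111000) = -0.007937 mm
δ_BC = 13700·573/(849.7·111000) = 0.08323 mm
δ = Σδ_i = 0.07529 mm.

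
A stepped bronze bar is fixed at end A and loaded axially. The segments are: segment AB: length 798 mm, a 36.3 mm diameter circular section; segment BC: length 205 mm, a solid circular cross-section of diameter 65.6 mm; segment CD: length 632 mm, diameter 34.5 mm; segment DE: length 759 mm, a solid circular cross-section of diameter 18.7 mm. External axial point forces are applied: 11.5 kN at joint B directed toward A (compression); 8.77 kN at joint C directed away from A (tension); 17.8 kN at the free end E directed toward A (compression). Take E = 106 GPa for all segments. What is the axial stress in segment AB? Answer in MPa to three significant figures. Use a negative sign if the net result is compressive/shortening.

Internal axial forces (sectioning from the free end, tension +): N_DE = -17.8 kN, N_CD = -17.8 kN, N_BC = -9.03 kN, N_AB = -20.53 kN.
A_AB = 1035 mm².
σ_AB = N_AB/A_AB = -20530/1035 = -19.84 MPa.

-19.8 MPa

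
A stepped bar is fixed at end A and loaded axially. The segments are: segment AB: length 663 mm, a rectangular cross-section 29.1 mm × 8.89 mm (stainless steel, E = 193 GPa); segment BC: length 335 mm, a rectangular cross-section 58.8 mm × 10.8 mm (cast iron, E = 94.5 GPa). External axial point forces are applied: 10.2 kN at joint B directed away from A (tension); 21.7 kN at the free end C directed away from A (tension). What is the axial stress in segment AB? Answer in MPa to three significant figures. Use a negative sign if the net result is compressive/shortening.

123 MPa

Internal axial forces (sectioning from the free end, tension +): N_BC = 21.7 kN, N_AB = 31.9 kN.
A_AB = 258.7 mm².
σ_AB = N_AB/A_AB = 31900/258.7 = 123.3 MPa.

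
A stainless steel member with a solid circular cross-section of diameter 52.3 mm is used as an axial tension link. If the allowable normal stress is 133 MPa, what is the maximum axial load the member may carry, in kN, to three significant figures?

A = 2148 mm².
P_max = σ_allow · A = 133 · 2148 = 285700 N = 285.7 kN.

286 kN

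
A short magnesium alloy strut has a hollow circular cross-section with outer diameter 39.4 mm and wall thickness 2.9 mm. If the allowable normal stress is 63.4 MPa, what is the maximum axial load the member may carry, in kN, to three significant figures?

A = 332.5 mm².
P_max = σ_allow · A = 63.4 · 332.5 = 21080 N = 21.08 kN.

21.1 kN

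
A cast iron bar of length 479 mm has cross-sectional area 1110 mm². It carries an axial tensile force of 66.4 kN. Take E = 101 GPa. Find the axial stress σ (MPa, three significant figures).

59.8 MPa

σ = N/A = 66400/1110 = 59.82 MPa.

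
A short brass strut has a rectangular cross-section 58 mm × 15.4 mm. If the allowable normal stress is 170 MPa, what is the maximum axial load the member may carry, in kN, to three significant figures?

152 kN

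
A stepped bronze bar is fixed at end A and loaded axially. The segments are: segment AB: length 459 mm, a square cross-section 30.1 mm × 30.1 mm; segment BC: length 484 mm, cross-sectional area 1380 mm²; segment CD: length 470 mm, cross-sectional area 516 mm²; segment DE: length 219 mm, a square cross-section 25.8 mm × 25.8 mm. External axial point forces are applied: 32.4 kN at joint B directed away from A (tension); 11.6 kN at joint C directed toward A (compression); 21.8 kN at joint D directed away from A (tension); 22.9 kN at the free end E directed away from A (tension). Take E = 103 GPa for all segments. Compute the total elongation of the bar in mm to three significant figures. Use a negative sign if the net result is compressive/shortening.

0.903 mm

Internal axial forces (sectioning from the free end, tension +): N_DE = 22.9 kN, N_CD = 44.7 kN, N_BC = 33.1 kN, N_AB = 65.5 kN.
A_AB = 906 mm².
A_DE = 665.6 mm².
δ_AB = 65500·459/(906·103000) = 0.3222 mm
δ_BC = 33100·484/(1380·103000) = 0.1127 mm
δ_CD = 44700·470/(516·103000) = 0.3953 mm
δ_DE = 22900·219/(665.6·103000) = 0.07315 mm
δ = Σδ_i = 0.9033 mm.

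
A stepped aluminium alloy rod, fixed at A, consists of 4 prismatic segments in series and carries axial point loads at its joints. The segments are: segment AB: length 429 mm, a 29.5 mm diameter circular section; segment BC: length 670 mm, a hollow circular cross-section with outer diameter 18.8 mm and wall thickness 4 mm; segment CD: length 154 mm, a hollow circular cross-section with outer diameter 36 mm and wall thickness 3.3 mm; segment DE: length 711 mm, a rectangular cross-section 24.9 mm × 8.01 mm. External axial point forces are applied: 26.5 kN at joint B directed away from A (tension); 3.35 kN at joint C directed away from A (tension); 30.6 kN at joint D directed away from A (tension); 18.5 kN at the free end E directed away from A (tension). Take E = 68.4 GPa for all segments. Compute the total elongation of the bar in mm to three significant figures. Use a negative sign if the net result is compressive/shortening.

4.78 mm

Internal axial forces (sectioning from the free end, tension +): N_DE = 18.5 kN, N_CD = 49.1 kN, N_BC = 52.45 kN, N_AB = 78.95 kN.
A_AB = 683.5 mm².
A_BC = 186 mm².
A_CD = 339 mm².
A_DE = 199.4 mm².
δ_AB = 78950·429/(683.5·68400) = 0.7245 mm
δ_BC = 52450·670/(186·68400) = 2.762 mm
δ_CD = 49100·154/(339·68400) = 0.3261 mm
δ_DE = 18500·711/(199.4·68400) = 0.9642 mm
δ = Σδ_i = 4.777 mm.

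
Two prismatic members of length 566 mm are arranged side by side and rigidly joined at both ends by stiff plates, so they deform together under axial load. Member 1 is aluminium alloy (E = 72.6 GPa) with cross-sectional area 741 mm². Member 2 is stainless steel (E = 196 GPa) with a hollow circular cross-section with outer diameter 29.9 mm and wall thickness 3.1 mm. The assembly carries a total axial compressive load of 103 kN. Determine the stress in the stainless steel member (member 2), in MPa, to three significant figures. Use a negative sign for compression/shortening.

-192 MPa

A_2 = 261 mm².
Equal strain + equilibrium ⇒ each member carries load in proportion to AE: A₁E₁ = 53800000 N, A₂E₂ = 51160000 N, ΣAE = 105000000 N.
σ₂ = P·E₂/ΣAE = -103000·196000/105000000 = -192.4 MPa.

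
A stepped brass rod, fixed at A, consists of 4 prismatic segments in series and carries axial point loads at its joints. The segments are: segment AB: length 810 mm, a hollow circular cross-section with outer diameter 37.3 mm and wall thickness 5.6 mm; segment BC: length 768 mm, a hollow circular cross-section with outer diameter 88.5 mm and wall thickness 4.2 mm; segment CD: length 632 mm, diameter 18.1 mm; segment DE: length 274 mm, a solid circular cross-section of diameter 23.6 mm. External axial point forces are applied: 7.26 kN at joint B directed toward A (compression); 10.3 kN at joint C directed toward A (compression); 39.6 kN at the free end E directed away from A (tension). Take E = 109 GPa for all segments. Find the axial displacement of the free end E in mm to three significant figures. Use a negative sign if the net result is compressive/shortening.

1.60 mm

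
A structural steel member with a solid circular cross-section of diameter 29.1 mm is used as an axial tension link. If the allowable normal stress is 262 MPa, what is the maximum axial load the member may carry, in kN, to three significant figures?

A = 665.1 mm².
P_max = σ_allow · A = 262 · 665.1 = 174300 N = 174.3 kN.

174 kN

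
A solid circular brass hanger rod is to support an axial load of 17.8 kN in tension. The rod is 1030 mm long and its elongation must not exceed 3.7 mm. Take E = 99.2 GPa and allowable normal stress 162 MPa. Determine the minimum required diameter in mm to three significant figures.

Required area A ≥ P/σ_allow = 17800/162 = 109.9 mm².
For a solid circular section, d ≥ √(4A/π) = 11.83 mm.
Elongation limit: A ≥ PL/(Eδ_allow) = 17800·1030/(99200·3.7) = 49.95 mm² ⇒ d ≥ 7.975 mm.
The stress limit governs.

11.8 mm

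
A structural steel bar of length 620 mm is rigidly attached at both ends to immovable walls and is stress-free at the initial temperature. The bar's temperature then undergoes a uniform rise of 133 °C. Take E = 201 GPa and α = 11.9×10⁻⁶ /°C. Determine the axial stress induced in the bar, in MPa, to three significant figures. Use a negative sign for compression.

-318 MPa

Free thermal expansion αLΔT = 11.9e-6 · 620 · 133 = 0.9813 mm.
The walls impose strain ε = −(0.9813)/620 = -1.5827e-03; σ = Eε = 201000 · -1.5827e-03 = -318.1 MPa.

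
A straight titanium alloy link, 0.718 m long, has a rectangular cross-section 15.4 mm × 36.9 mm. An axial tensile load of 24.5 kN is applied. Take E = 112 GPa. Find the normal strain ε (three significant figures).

3.85e-04

A = 568.3 mm².
σ = N/A = 43.11 MPa; ε = σ/E = 43.11/112000 = 3.849e-04.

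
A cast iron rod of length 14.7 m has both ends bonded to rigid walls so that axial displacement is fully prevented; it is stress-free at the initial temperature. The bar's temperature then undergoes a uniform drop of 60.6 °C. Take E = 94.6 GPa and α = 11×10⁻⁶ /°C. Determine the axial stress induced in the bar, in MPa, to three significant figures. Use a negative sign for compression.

63.1 MPa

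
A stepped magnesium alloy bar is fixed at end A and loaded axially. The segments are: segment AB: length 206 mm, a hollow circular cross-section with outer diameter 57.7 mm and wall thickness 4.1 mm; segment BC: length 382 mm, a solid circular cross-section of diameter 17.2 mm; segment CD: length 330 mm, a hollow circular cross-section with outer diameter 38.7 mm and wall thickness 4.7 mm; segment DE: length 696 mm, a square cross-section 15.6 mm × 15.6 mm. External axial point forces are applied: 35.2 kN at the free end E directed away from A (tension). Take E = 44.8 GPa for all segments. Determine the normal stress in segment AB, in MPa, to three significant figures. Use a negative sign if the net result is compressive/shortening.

Internal axial forces (sectioning from the free end, tension +): N_DE = 35.2 kN, N_CD = 35.2 kN, N_BC = 35.2 kN, N_AB = 35.2 kN.
A_AB = 690.4 mm².
σ_AB = N_AB/A_AB = 35200/690.4 = 50.99 MPa.

51.0 MPa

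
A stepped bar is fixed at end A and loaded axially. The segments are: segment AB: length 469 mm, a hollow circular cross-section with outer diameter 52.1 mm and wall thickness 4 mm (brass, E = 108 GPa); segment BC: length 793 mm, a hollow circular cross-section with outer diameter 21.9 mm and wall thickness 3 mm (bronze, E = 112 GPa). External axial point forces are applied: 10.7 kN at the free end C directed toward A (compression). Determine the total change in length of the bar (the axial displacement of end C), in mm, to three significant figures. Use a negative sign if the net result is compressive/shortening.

-0.502 mm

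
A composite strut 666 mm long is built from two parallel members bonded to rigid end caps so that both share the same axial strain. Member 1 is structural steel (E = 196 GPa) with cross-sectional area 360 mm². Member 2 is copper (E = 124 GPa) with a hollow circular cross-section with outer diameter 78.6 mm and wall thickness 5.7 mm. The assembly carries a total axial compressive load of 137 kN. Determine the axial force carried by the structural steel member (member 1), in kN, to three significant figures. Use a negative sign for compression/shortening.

-41.6 kN

A_2 = 1305 mm².
Equal strain + equilibrium ⇒ each member carries load in proportion to AE: A₁E₁ = 70560000 N, A₂E₂ = 161900000 N, ΣAE = 232400000 N.
F₁ = P·A₁E₁/ΣAE = -137000·70560000/232400000 = -41590 N.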